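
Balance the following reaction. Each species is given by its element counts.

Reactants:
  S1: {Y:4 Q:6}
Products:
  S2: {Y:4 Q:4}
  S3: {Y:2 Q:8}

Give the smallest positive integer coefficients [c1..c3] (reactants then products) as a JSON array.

Coefficients: [6, 5, 2]

Y: 6·4 = 24 | 5·4+2·2 = 24
Q: 6·6 = 36 | 5·4+2·8 = 36
gcd(6,5,2) = 1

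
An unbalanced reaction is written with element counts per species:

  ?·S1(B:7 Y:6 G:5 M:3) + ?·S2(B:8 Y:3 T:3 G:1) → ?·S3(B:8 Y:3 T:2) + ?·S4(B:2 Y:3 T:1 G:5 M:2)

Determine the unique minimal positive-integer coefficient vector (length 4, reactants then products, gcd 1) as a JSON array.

B: 2·7+5·8 = 54 | 6·8+3·2 = 54
Y: 2·6+5·3 = 27 | 6·3+3·3 = 27
T: 2·0+5·3 = 15 | 6·2+3·1 = 15
G: 2·5+5·1 = 15 | 6·0+3·5 = 15
M: 2·3+5·0 = 6 | 6·0+3·2 = 6
gcd(2,5,6,3) = 1

Coefficients: [2, 5, 6, 3]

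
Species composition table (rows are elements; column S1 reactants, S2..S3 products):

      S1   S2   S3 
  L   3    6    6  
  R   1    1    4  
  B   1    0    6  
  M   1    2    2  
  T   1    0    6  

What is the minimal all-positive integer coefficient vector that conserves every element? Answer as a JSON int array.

Coefficients: [6, 2, 1]

L: 6·3 = 18 | 2·6+1·6 = 18
R: 6·1 = 6 | 2·1+1·4 = 6
B: 6·1 = 6 | 2·0+1·6 = 6
M: 6·1 = 6 | 2·2+1·2 = 6
T: 6·1 = 6 | 2·0+1·6 = 6
gcd(6,2,1) = 1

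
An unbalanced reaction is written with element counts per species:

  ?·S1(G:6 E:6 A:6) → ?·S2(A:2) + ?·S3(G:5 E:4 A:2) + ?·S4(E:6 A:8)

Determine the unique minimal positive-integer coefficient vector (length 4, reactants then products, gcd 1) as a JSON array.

Coefficients: [5, 5, 6, 1]

G: 5·6 = 30 | 5·0+6·5+1·0 = 30
E: 5·6 = 30 | 5·0+6·4+1·6 = 30
A: 5·6 = 30 | 5·2+6·2+1·8 = 30
gcd(5,5,6,1) = 1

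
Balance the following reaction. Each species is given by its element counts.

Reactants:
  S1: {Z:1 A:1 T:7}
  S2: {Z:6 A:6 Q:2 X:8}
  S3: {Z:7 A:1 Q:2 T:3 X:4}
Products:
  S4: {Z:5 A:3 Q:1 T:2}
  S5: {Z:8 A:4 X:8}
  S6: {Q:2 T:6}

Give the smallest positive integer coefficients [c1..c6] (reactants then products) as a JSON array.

Z: 4·1+3·6+4·7 = 50 | 2·5+5·8+6·0 = 50
A: 4·1+3·6+4·1 = 26 | 2·3+5·4+6·0 = 26
Q: 4·0+3·2+4·2 = 14 | 2·1+5·0+6·2 = 14
T: 4·7+3·0+4·3 = 40 | 2·2+5·0+6·6 = 40
X: 4·0+3·8+4·4 = 40 | 2·0+5·8+6·0 = 40
gcd(4,3,4,2,5,6) = 1

Coefficients: [4, 3, 4, 2, 5, 6]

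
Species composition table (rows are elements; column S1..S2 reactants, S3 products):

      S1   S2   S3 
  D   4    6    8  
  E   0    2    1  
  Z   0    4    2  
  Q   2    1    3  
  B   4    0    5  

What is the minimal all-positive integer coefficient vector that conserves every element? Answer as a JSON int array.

Coefficients: [5, 2, 4]

D: 5·4+2·6 = 32 | 4·8 = 32
E: 5·0+2·2 = 4 | 4·1 = 4
Z: 5·0+2·4 = 8 | 4·2 = 8
Q: 5·2+2·1 = 12 | 4·3 = 12
B: 5·4+2·0 = 20 | 4·5 = 20
gcd(5,2,4) = 1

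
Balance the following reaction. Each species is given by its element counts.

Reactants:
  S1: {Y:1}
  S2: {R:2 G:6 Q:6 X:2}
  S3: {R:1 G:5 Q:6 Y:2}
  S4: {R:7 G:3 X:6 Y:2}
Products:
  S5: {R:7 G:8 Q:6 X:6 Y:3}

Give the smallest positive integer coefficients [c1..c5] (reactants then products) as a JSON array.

Coefficients: [4, 3, 1, 3, 4]

R: 4·0+3·2+1·1+3·7 = 28 | 4·7 = 28
G: 4·0+3·6+1·5+3·3 = 32 | 4·8 = 32
Q: 4·0+3·6+1·6+3·0 = 24 | 4·6 = 24
X: 4·0+3·2+1·0+3·6 = 24 | 4·6 = 24
Y: 4·1+3·0+1·2+3·2 = 12 | 4·3 = 12
gcd(4,3,1,3,4) = 1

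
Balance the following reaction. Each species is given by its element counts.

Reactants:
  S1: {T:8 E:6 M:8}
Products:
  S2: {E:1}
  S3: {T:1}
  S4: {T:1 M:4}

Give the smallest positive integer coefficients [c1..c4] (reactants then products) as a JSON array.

Coefficients: [1, 6, 6, 2]

T: 1·8 = 8 | 6·0+6·1+2·1 = 8
E: 1·6 = 6 | 6·1+6·0+2·0 = 6
M: 1·8 = 8 | 6·0+6·0+2·4 = 8
gcd(1,6,6,2) = 1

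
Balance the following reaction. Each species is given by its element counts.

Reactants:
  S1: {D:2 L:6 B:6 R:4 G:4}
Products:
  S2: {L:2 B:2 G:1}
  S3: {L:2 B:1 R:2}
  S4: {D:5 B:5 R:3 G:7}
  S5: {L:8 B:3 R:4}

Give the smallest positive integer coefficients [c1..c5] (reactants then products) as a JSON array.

Coefficients: [5, 6, 5, 2, 1]

D: 5·2 = 10 | 6·0+5·0+2·5+1·0 = 10
L: 5·6 = 30 | 6·2+5·2+2·0+1·8 = 30
B: 5·6 = 30 | 6·2+5·1+2·5+1·3 = 30
R: 5·4 = 20 | 6·0+5·2+2·3+1·4 = 20
G: 5·4 = 20 | 6·1+5·0+2·7+1·0 = 20
gcd(5,6,5,2,1) = 1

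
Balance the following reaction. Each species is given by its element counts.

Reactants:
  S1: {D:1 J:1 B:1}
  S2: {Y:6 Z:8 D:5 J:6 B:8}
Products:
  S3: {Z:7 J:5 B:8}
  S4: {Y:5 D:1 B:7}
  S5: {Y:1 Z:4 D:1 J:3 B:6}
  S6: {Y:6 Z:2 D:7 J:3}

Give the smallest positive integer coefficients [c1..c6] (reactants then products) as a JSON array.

Y: 5·0+5·6 = 30 | 4·0+1·5+1·1+4·6 = 30
Z: 5·0+5·8 = 40 | 4·7+1·0+1·4+4·2 = 40
D: 5·1+5·5 = 30 | 4·0+1·1+1·1+4·7 = 30
J: 5·1+5·6 = 35 | 4·5+1·0+1·3+4·3 = 35
B: 5·1+5·8 = 45 | 4·8+1·7+1·6+4·0 = 45
gcd(5,5,4,1,1,4) = 1

Coefficients: [5, 5, 4, 1, 1, 4]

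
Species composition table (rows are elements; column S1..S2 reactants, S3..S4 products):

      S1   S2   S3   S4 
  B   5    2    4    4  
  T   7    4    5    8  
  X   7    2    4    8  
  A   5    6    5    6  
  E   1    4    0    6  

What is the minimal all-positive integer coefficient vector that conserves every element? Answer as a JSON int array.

Coefficients: [2, 1, 2, 1]

B: 2·5+1·2 = 12 | 2·4+1·4 = 12
T: 2·7+1·4 = 18 | 2·5+1·8 = 18
X: 2·7+1·2 = 16 | 2·4+1·8 = 16
A: 2·5+1·6 = 16 | 2·5+1·6 = 16
E: 2·1+1·4 = 6 | 2·0+1·6 = 6
gcd(2,1,2,1) = 1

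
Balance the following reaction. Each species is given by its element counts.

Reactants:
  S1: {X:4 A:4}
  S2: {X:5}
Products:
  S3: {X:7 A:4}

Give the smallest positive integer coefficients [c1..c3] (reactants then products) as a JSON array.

X: 5·4+3·5 = 35 | 5·7 = 35
A: 5·4+3·0 = 20 | 5·4 = 20
gcd(5,3,5) = 1

Coefficients: [5, 3, 5]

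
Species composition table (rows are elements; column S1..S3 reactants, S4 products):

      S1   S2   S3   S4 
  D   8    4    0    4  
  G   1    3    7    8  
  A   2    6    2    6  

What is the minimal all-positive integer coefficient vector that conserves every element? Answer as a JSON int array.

D: 1·8+4·4+5·0 = 24 | 6·4 = 24
G: 1·1+4·3+5·7 = 48 | 6·8 = 48
A: 1·2+4·6+5·2 = 36 | 6·6 = 36
gcd(1,4,5,6) = 1

Coefficients: [1, 4, 5, 6]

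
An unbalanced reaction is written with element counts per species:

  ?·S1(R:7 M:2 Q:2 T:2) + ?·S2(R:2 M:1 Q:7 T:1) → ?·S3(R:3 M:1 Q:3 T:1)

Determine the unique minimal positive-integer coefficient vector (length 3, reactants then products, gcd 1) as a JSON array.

Coefficients: [1, 1, 3]

R: 1·7+1·2 = 9 | 3·3 = 9
M: 1·2+1·1 = 3 | 3·1 = 3
Q: 1·2+1·7 = 9 | 3·3 = 9
T: 1·2+1·1 = 3 | 3·1 = 3
gcd(1,1,3) = 1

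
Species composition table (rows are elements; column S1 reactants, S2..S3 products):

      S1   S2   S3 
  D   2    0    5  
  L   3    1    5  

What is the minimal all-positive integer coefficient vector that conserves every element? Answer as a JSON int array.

D: 5·2 = 10 | 5·0+2·5 = 10
L: 5·3 = 15 | 5·1+2·5 = 15
gcd(5,5,2) = 1

Coefficients: [5, 5, 2]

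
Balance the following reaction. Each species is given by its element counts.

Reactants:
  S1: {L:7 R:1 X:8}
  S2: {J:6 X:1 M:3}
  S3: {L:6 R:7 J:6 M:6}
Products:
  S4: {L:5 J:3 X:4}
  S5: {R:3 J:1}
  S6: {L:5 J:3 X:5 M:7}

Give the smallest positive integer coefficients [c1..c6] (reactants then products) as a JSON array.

Coefficients: [4, 3, 2, 5, 6, 3]

L: 4·7+3·0+2·6 = 40 | 5·5+6·0+3·5 = 40
R: 4·1+3·0+2·7 = 18 | 5·0+6·3+3·0 = 18
J: 4·0+3·6+2·6 = 30 | 5·3+6·1+3·3 = 30
X: 4·8+3·1+2·0 = 35 | 5·4+6·0+3·5 = 35
M: 4·0+3·3+2·6 = 21 | 5·0+6·0+3·7 = 21
gcd(4,3,2,5,6,3) = 1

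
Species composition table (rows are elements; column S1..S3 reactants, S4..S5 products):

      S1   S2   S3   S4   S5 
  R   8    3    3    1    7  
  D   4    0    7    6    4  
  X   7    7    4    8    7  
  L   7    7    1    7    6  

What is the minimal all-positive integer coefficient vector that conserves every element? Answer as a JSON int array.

R: 3·8+2·3+2·3 = 36 | 1·1+5·7 = 36
D: 3·4+2·0+2·7 = 26 | 1·6+5·4 = 26
X: 3·7+2·7+2·4 = 43 | 1·8+5·7 = 43
L: 3·7+2·7+2·1 = 37 | 1·7+5·6 = 37
gcd(3,2,2,1,5) = 1

Coefficients: [3, 2, 2, 1, 5]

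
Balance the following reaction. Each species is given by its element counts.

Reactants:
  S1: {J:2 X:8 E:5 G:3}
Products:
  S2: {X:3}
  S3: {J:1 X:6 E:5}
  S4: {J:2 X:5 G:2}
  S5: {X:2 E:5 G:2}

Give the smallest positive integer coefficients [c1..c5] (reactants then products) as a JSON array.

J: 6·2 = 12 | 1·0+2·1+5·2+4·0 = 12
X: 6·8 = 48 | 1·3+2·6+5·5+4·2 = 48
E: 6·5 = 30 | 1·0+2·5+5·0+4·5 = 30
G: 6·3 = 18 | 1·0+2·0+5·2+4·2 = 18
gcd(6,1,2,5,4) = 1

Coefficients: [6, 1, 2, 5, 4]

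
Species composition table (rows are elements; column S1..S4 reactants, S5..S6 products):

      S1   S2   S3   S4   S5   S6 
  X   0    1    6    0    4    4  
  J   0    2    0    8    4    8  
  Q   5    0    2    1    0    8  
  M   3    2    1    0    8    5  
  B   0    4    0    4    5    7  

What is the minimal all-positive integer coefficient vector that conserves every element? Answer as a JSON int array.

Coefficients: [6, 6, 3, 4, 1, 5]

X: 6·0+6·1+3·6+4·0 = 24 | 1·4+5·4 = 24
J: 6·0+6·2+3·0+4·8 = 44 | 1·4+5·8 = 44
Q: 6·5+6·0+3·2+4·1 = 40 | 1·0+5·8 = 40
M: 6·3+6·2+3·1+4·0 = 33 | 1·8+5·5 = 33
B: 6·0+6·4+3·0+4·4 = 40 | 1·5+5·7 = 40
gcd(6,6,3,4,1,5) = 1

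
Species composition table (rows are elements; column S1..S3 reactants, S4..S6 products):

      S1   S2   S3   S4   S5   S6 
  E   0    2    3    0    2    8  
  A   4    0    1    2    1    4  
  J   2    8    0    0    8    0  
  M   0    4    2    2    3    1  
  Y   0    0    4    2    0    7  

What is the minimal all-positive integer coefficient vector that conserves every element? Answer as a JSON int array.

E: 4·0+3·2+6·3 = 24 | 5·0+4·2+2·8 = 24
A: 4·4+3·0+6·1 = 22 | 5·2+4·1+2·4 = 22
J: 4·2+3·8+6·0 = 32 | 5·0+4·8+2·0 = 32
M: 4·0+3·4+6·2 = 24 | 5·2+4·3+2·1 = 24
Y: 4·0+3·0+6·4 = 24 | 5·2+4·0+2·7 = 24
gcd(4,3,6,5,4,2) = 1

Coefficients: [4, 3, 6, 5, 4, 2]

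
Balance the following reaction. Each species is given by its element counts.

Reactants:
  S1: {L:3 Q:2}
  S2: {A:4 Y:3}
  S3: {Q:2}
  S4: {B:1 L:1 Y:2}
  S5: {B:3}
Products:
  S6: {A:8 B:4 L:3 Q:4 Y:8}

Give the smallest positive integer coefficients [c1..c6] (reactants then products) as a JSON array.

A: 2·0+6·4+4·0+3·0+3·0 = 24 | 3·8 = 24
B: 2·0+6·0+4·0+3·1+3·3 = 12 | 3·4 = 12
L: 2·3+6·0+4·0+3·1+3·0 = 9 | 3·3 = 9
Q: 2·2+6·0+4·2+3·0+3·0 = 12 | 3·4 = 12
Y: 2·0+6·3+4·0+3·2+3·0 = 24 | 3·8 = 24
gcd(2,6,4,3,3,3) = 1

Coefficients: [2, 6, 4, 3, 3, 3]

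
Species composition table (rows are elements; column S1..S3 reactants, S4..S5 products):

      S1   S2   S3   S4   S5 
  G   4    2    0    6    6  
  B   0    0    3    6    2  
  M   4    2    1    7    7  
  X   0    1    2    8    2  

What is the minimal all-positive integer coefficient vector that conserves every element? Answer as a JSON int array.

G: 3·4+6·2+4·0 = 24 | 1·6+3·6 = 24
B: 3·0+6·0+4·3 = 12 | 1·6+3·2 = 12
M: 3·4+6·2+4·1 = 28 | 1·7+3·7 = 28
X: 3·0+6·1+4·2 = 14 | 1·8+3·2 = 14
gcd(3,6,4,1,3) = 1

Coefficients: [3, 6, 4, 1, 3]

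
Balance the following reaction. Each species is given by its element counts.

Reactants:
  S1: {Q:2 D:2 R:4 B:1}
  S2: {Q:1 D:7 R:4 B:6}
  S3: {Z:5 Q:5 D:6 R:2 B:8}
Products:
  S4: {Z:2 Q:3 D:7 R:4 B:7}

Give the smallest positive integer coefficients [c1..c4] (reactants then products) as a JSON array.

Coefficients: [1, 3, 2, 5]

Z: 1·0+3·0+2·5 = 10 | 5·2 = 10
Q: 1·2+3·1+2·5 = 15 | 5·3 = 15
D: 1·2+3·7+2·6 = 35 | 5·7 = 35
R: 1·4+3·4+2·2 = 20 | 5·4 = 20
B: 1·1+3·6+2·8 = 35 | 5·7 = 35
gcd(1,3,2,5) = 1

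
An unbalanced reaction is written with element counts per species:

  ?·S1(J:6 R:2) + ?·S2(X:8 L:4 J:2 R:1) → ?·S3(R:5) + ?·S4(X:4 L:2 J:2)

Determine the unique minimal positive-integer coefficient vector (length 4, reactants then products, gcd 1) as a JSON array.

X: 1·0+3·8 = 24 | 1·0+6·4 = 24
L: 1·0+3·4 = 12 | 1·0+6·2 = 12
J: 1·6+3·2 = 12 | 1·0+6·2 = 12
R: 1·2+3·1 = 5 | 1·5+6·0 = 5
gcd(1,3,1,6) = 1

Coefficients: [1, 3, 1, 6]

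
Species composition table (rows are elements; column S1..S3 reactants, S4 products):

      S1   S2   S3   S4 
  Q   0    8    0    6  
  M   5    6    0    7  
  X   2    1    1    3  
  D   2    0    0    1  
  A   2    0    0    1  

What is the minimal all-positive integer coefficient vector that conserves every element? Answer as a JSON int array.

Q: 2·0+3·8+5·0 = 24 | 4·6 = 24
M: 2·5+3·6+5·0 = 28 | 4·7 = 28
X: 2·2+3·1+5·1 = 12 | 4·3 = 12
D: 2·2+3·0+5·0 = 4 | 4·1 = 4
A: 2·2+3·0+5·0 = 4 | 4·1 = 4
gcd(2,3,5,4) = 1

Coefficients: [2, 3, 5, 4]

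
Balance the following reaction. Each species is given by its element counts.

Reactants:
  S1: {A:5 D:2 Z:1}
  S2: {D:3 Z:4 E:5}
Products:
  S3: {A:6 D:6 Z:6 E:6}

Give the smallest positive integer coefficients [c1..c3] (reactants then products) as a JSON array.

A: 6·5+6·0 = 30 | 5·6 = 30
D: 6·2+6·3 = 30 | 5·6 = 30
Z: 6·1+6·4 = 30 | 5·6 = 30
E: 6·0+6·5 = 30 | 5·6 = 30
gcd(6,6,5) = 1

Coefficients: [6, 6, 5]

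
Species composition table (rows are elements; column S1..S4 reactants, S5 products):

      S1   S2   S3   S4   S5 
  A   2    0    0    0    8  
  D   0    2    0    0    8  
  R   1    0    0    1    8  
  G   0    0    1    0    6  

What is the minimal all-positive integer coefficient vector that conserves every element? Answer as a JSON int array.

Coefficients: [4, 4, 6, 4, 1]

A: 4·2+4·0+6·0+4·0 = 8 | 1·8 = 8
D: 4·0+4·2+6·0+4·0 = 8 | 1·8 = 8
R: 4·1+4·0+6·0+4·1 = 8 | 1·8 = 8
G: 4·0+4·0+6·1+4·0 = 6 | 1·6 = 6
gcd(4,4,6,4,1) = 1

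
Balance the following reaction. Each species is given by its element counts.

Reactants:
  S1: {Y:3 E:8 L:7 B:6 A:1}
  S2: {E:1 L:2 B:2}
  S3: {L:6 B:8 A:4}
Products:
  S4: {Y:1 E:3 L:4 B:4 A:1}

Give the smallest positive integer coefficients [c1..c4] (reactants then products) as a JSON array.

Coefficients: [2, 2, 1, 6]

Y: 2·3+2·0+1·0 = 6 | 6·1 = 6
E: 2·8+2·1+1·0 = 18 | 6·3 = 18
L: 2·7+2·2+1·6 = 24 | 6·4 = 24
B: 2·6+2·2+1·8 = 24 | 6·4 = 24
A: 2·1+2·0+1·4 = 6 | 6·1 = 6
gcd(2,2,1,6) = 1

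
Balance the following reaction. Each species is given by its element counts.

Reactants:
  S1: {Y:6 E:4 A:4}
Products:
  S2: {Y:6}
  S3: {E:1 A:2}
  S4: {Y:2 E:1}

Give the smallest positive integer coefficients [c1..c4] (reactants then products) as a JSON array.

Coefficients: [3, 1, 6, 6]

Y: 3·6 = 18 | 1·6+6·0+6·2 = 18
E: 3·4 = 12 | 1·0+6·1+6·1 = 12
A: 3·4 = 12 | 1·0+6·2+6·0 = 12
gcd(3,1,6,6) = 1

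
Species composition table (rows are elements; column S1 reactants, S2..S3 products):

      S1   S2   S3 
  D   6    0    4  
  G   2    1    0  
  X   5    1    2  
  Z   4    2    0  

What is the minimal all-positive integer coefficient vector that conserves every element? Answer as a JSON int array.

Coefficients: [2, 4, 3]

D: 2·6 = 12 | 4·0+3·4 = 12
G: 2·2 = 4 | 4·1+3·0 = 4
X: 2·5 = 10 | 4·1+3·2 = 10
Z: 2·4 = 8 | 4·2+3·0 = 8
gcd(2,4,3) = 1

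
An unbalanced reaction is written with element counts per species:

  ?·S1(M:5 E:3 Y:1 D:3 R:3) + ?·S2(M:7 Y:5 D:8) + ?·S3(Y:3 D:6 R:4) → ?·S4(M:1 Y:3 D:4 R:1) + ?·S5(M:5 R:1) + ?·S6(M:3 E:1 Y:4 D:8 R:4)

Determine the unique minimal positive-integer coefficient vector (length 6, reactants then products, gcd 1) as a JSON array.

M: 2·5+2·7+5·0 = 24 | 1·1+1·5+6·3 = 24
E: 2·3+2·0+5·0 = 6 | 1·0+1·0+6·1 = 6
Y: 2·1+2·5+5·3 = 27 | 1·3+1·0+6·4 = 27
D: 2·3+2·8+5·6 = 52 | 1·4+1·0+6·8 = 52
R: 2·3+2·0+5·4 = 26 | 1·1+1·1+6·4 = 26
gcd(2,2,5,1,1,6) = 1

Coefficients: [2, 2, 5, 1, 1, 6]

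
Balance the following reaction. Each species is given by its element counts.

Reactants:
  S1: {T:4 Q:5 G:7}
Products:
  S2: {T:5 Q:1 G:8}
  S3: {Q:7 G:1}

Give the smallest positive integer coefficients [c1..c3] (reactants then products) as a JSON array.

T: 5·4 = 20 | 4·5+3·0 = 20
Q: 5·5 = 25 | 4·1+3·7 = 25
G: 5·7 = 35 | 4·8+3·1 = 35
gcd(5,4,3) = 1

Coefficients: [5, 4, 3]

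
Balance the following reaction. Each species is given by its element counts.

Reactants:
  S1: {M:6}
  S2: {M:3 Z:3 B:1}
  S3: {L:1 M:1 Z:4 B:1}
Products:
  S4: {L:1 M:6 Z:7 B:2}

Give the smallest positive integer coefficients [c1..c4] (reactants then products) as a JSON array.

L: 1·0+3·0+3·1 = 3 | 3·1 = 3
M: 1·6+3·3+3·1 = 18 | 3·6 = 18
Z: 1·0+3·3+3·4 = 21 | 3·7 = 21
B: 1·0+3·1+3·1 = 6 | 3·2 = 6
gcd(1,3,3,3) = 1

Coefficients: [1, 3, 3, 3]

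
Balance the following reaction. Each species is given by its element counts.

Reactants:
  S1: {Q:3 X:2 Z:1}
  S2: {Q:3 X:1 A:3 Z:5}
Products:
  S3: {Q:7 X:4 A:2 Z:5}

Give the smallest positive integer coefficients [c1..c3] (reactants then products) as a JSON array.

Coefficients: [5, 2, 3]

Q: 5·3+2·3 = 21 | 3·7 = 21
X: 5·2+2·1 = 12 | 3·4 = 12
A: 5·0+2·3 = 6 | 3·2 = 6
Z: 5·1+2·5 = 15 | 3·5 = 15
gcd(5,2,3) = 1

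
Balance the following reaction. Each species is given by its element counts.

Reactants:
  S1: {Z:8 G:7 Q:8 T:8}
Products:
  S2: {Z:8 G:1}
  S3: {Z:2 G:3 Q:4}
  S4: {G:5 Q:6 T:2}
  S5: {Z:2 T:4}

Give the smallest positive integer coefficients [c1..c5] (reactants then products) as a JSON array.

Z: 2·8 = 16 | 1·8+1·2+2·0+3·2 = 16
G: 2·7 = 14 | 1·1+1·3+2·5+3·0 = 14
Q: 2·8 = 16 | 1·0+1·4+2·6+3·0 = 16
T: 2·8 = 16 | 1·0+1·0+2·2+3·4 = 16
gcd(2,1,1,2,3) = 1

Coefficients: [2, 1, 1, 2, 3]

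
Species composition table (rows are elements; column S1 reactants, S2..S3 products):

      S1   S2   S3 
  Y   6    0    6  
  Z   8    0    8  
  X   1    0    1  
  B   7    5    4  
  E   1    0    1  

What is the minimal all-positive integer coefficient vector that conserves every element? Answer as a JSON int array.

Y: 5·6 = 30 | 3·0+5·6 = 30
Z: 5·8 = 40 | 3·0+5·8 = 40
X: 5·1 = 5 | 3·0+5·1 = 5
B: 5·7 = 35 | 3·5+5·4 = 35
E: 5·1 = 5 | 3·0+5·1 = 5
gcd(5,3,5) = 1

Coefficients: [5, 3, 5]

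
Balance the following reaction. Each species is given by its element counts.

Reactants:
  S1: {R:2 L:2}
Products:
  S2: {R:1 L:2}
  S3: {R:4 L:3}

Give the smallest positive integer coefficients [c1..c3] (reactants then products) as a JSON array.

Coefficients: [5, 2, 2]

R: 5·2 = 10 | 2·1+2·4 = 10
L: 5·2 = 10 | 2·2+2·3 = 10
gcd(5,2,2) = 1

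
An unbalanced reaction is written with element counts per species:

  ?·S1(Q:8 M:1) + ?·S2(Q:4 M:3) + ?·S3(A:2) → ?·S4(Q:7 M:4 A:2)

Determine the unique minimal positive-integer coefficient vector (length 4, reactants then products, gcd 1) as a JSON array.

Q: 1·8+5·4+4·0 = 28 | 4·7 = 28
M: 1·1+5·3+4·0 = 16 | 4·4 = 16
A: 1·0+5·0+4·2 = 8 | 4·2 = 8
gcd(1,5,4,4) = 1

Coefficients: [1, 5, 4, 4]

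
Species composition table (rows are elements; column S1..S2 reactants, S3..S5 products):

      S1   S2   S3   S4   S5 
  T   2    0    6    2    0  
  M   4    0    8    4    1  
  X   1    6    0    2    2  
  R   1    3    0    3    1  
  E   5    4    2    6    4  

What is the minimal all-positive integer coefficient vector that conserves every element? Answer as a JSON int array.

T: 4·2+1·0 = 8 | 1·6+1·2+4·0 = 8
M: 4·4+1·0 = 16 | 1·8+1·4+4·1 = 16
X: 4·1+1·6 = 10 | 1·0+1·2+4·2 = 10
R: 4·1+1·3 = 7 | 1·0+1·3+4·1 = 7
E: 4·5+1·4 = 24 | 1·2+1·6+4·4 = 24
gcd(4,1,1,1,4) = 1

Coefficients: [4, 1, 1, 1, 4]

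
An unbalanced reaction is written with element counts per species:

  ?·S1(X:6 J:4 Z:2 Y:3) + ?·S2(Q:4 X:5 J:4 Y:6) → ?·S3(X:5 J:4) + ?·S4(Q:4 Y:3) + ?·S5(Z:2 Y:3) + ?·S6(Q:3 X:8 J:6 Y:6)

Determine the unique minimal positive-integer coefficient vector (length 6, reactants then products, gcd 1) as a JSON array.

Q: 2·0+5·4 = 20 | 1·0+2·4+2·0+4·3 = 20
X: 2·6+5·5 = 37 | 1·5+2·0+2·0+4·8 = 37
J: 2·4+5·4 = 28 | 1·4+2·0+2·0+4·6 = 28
Z: 2·2+5·0 = 4 | 1·0+2·0+2·2+4·0 = 4
Y: 2·3+5·6 = 36 | 1·0+2·3+2·3+4·6 = 36
gcd(2,5,1,2,2,4) = 1

Coefficients: [2, 5, 1, 2, 2, 4]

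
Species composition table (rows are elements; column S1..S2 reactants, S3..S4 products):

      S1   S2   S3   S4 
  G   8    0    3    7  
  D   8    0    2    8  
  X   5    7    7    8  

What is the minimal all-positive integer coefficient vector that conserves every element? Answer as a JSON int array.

Coefficients: [5, 5, 4, 4]

G: 5·8+5·0 = 40 | 4·3+4·7 = 40
D: 5·8+5·0 = 40 | 4·2+4·8 = 40
X: 5·5+5·7 = 60 | 4·7+4·8 = 60
gcd(5,5,4,4) = 1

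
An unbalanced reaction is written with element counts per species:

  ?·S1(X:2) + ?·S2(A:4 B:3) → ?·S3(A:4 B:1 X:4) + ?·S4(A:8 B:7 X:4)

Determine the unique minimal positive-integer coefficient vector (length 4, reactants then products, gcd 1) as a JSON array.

Coefficients: [6, 5, 1, 2]

A: 6·0+5·4 = 20 | 1·4+2·8 = 20
B: 6·0+5·3 = 15 | 1·1+2·7 = 15
X: 6·2+5·0 = 12 | 1·4+2·4 = 12
gcd(6,5,1,2) = 1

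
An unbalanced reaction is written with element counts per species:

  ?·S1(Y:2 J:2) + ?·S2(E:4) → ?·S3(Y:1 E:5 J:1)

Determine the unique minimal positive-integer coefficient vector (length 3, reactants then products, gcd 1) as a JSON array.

Y: 2·2+5·0 = 4 | 4·1 = 4
E: 2·0+5·4 = 20 | 4·5 = 20
J: 2·2+5·0 = 4 | 4·1 = 4
gcd(2,5,4) = 1

Coefficients: [2, 5, 4]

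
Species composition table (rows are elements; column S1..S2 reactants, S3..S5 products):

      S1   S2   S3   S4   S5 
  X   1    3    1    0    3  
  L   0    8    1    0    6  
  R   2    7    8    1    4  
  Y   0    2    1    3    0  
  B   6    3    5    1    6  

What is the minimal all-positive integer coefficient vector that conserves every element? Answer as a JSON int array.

Coefficients: [5, 4, 2, 2, 5]

X: 5·1+4·3 = 17 | 2·1+2·0+5·3 = 17
L: 5·0+4·8 = 32 | 2·1+2·0+5·6 = 32
R: 5·2+4·7 = 38 | 2·8+2·1+5·4 = 38
Y: 5·0+4·2 = 8 | 2·1+2·3+5·0 = 8
B: 5·6+4·3 = 42 | 2·5+2·1+5·6 = 42
gcd(5,4,2,2,5) = 1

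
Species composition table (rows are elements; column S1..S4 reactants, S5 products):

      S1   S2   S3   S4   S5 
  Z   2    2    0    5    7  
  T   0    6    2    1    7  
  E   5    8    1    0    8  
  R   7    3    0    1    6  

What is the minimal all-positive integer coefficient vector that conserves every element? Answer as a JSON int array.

Coefficients: [1, 1, 3, 2, 2]

Z: 1·2+1·2+3·0+2·5 = 14 | 2·7 = 14
T: 1·0+1·6+3·2+2·1 = 14 | 2·7 = 14
E: 1·5+1·8+3·1+2·0 = 16 | 2·8 = 16
R: 1·7+1·3+3·0+2·1 = 12 | 2·6 = 12
gcd(1,1,3,2,2) = 1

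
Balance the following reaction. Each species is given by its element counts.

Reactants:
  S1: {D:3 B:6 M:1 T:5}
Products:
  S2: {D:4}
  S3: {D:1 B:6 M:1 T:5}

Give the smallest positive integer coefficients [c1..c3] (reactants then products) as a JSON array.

Coefficients: [2, 1, 2]

D: 2·3 = 6 | 1·4+2·1 = 6
B: 2·6 = 12 | 1·0+2·6 = 12
M: 2·1 = 2 | 1·0+2·1 = 2
T: 2·5 = 10 | 1·0+2·5 = 10
gcd(2,1,2) = 1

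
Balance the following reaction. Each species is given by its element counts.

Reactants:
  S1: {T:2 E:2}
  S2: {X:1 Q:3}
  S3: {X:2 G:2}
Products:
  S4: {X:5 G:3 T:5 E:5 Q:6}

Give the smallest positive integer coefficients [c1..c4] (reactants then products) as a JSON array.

Coefficients: [5, 4, 3, 2]

X: 5·0+4·1+3·2 = 10 | 2·5 = 10
G: 5·0+4·0+3·2 = 6 | 2·3 = 6
T: 5·2+4·0+3·0 = 10 | 2·5 = 10
E: 5·2+4·0+3·0 = 10 | 2·5 = 10
Q: 5·0+4·3+3·0 = 12 | 2·6 = 12
gcd(5,4,3,2) = 1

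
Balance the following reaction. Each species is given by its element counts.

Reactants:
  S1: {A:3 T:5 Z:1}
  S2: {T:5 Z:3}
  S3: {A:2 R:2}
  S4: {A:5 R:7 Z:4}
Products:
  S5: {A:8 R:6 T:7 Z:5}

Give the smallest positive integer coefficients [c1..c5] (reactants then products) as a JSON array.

Coefficients: [6, 1, 1, 4, 5]

A: 6·3+1·0+1·2+4·5 = 40 | 5·8 = 40
R: 6·0+1·0+1·2+4·7 = 30 | 5·6 = 30
T: 6·5+1·5+1·0+4·0 = 35 | 5·7 = 35
Z: 6·1+1·3+1·0+4·4 = 25 | 5·5 = 25
gcd(6,1,1,4,5) = 1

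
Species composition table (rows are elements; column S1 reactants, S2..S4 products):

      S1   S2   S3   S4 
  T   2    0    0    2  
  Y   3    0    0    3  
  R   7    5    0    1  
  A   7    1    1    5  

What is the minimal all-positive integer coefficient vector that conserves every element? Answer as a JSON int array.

T: 5·2 = 10 | 6·0+4·0+5·2 = 10
Y: 5·3 = 15 | 6·0+4·0+5·3 = 15
R: 5·7 = 35 | 6·5+4·0+5·1 = 35
A: 5·7 = 35 | 6·1+4·1+5·5 = 35
gcd(5,6,4,5) = 1

Coefficients: [5, 6, 4, 5]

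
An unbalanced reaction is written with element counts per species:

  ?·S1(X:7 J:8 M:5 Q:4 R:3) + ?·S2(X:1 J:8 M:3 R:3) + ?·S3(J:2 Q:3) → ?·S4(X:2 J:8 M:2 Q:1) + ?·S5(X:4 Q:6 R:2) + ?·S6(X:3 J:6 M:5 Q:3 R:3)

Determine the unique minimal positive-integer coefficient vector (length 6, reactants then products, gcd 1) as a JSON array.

X: 4·7+1·1+5·0 = 29 | 4·2+3·4+3·3 = 29
J: 4·8+1·8+5·2 = 50 | 4·8+3·0+3·6 = 50
M: 4·5+1·3+5·0 = 23 | 4·2+3·0+3·5 = 23
Q: 4·4+1·0+5·3 = 31 | 4·1+3·6+3·3 = 31
R: 4·3+1·3+5·0 = 15 | 4·0+3·2+3·3 = 15
gcd(4,1,5,4,3,3) = 1

Coefficients: [4, 1, 5, 4, 3, 3]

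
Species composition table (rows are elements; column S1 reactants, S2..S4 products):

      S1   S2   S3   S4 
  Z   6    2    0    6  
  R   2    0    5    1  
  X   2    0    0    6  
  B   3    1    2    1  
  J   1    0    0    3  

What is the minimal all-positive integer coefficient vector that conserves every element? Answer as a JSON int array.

Coefficients: [3, 6, 1, 1]

Z: 3·6 = 18 | 6·2+1·0+1·6 = 18
R: 3·2 = 6 | 6·0+1·5+1·1 = 6
X: 3·2 = 6 | 6·0+1·0+1·6 = 6
B: 3·3 = 9 | 6·1+1·2+1·1 = 9
J: 3·1 = 3 | 6·0+1·0+1·3 = 3
gcd(3,6,1,1) = 1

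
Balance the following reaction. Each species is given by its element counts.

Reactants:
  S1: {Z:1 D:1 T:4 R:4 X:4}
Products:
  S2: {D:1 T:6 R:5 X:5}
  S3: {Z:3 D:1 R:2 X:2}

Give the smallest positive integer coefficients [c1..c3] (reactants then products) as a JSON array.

Coefficients: [3, 2, 1]

Z: 3·1 = 3 | 2·0+1·3 = 3
D: 3·1 = 3 | 2·1+1·1 = 3
T: 3·4 = 12 | 2·6+1·0 = 12
R: 3·4 = 12 | 2·5+1·2 = 12
X: 3·4 = 12 | 2·5+1·2 = 12
gcd(3,2,1) = 1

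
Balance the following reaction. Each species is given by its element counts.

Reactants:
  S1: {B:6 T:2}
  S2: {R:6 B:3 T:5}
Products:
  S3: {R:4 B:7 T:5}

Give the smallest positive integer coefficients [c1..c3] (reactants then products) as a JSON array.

R: 5·0+4·6 = 24 | 6·4 = 24
B: 5·6+4·3 = 42 | 6·7 = 42
T: 5·2+4·5 = 30 | 6·5 = 30
gcd(5,4,6) = 1

Coefficients: [5, 4, 6]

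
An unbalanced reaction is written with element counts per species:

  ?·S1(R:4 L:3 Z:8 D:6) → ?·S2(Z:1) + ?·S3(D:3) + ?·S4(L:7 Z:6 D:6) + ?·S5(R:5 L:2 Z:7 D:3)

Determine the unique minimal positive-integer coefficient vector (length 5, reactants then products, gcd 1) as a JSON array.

R: 5·4 = 20 | 6·0+4·0+1·0+4·5 = 20
L: 5·3 = 15 | 6·0+4·0+1·7+4·2 = 15
Z: 5·8 = 40 | 6·1+4·0+1·6+4·7 = 40
D: 5·6 = 30 | 6·0+4·3+1·6+4·3 = 30
gcd(5,6,4,1,4) = 1

Coefficients: [5, 6, 4, 1, 4]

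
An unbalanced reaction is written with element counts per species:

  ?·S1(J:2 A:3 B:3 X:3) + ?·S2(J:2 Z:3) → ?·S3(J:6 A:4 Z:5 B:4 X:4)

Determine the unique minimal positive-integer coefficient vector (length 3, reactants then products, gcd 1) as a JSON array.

J: 4·2+5·2 = 18 | 3·6 = 18
A: 4·3+5·0 = 12 | 3·4 = 12
Z: 4·0+5·3 = 15 | 3·5 = 15
B: 4·3+5·0 = 12 | 3·4 = 12
X: 4·3+5·0 = 12 | 3·4 = 12
gcd(4,5,3) = 1

Coefficients: [4, 5, 3]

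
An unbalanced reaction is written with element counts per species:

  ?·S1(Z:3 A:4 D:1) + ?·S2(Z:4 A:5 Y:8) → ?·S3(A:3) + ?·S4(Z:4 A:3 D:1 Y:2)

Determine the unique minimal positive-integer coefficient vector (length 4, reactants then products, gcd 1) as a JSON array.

Coefficients: [4, 1, 3, 4]

Z: 4·3+1·4 = 16 | 3·0+4·4 = 16
A: 4·4+1·5 = 21 | 3·3+4·3 = 21
D: 4·1+1·0 = 4 | 3·0+4·1 = 4
Y: 4·0+1·8 = 8 | 3·0+4·2 = 8
gcd(4,1,3,4) = 1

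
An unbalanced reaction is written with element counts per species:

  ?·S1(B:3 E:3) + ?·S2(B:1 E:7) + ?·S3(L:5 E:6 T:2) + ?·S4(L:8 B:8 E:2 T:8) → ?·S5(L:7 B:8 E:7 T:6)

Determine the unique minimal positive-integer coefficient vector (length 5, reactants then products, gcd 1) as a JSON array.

L: 5·0+1·0+2·5+4·8 = 42 | 6·7 = 42
B: 5·3+1·1+2·0+4·8 = 48 | 6·8 = 48
E: 5·3+1·7+2·6+4·2 = 42 | 6·7 = 42
T: 5·0+1·0+2·2+4·8 = 36 | 6·6 = 36
gcd(5,1,2,4,6) = 1

Coefficients: [5, 1, 2, 4, 6]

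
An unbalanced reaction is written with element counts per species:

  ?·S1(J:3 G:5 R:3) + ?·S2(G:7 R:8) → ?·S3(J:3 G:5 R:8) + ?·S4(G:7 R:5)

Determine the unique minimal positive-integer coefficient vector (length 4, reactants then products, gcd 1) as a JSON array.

J: 3·3+5·0 = 9 | 3·3+5·0 = 9
G: 3·5+5·7 = 50 | 3·5+5·7 = 50
R: 3·3+5·8 = 49 | 3·8+5·5 = 49
gcd(3,5,3,5) = 1

Coefficients: [3, 5, 3, 5]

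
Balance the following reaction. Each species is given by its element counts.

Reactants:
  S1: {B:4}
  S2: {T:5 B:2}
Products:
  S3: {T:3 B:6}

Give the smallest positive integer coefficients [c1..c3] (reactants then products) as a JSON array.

Coefficients: [6, 3, 5]

T: 6·0+3·5 = 15 | 5·3 = 15
B: 6·4+3·2 = 30 | 5·6 = 30
gcd(6,3,5) = 1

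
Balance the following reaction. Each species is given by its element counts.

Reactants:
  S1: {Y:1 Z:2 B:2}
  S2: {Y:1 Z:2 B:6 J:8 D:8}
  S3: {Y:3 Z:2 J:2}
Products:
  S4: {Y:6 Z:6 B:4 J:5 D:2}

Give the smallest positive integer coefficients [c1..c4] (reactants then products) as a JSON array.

Coefficients: [5, 1, 6, 4]

Y: 5·1+1·1+6·3 = 24 | 4·6 = 24
Z: 5·2+1·2+6·2 = 24 | 4·6 = 24
B: 5·2+1·6+6·0 = 16 | 4·4 = 16
J: 5·0+1·8+6·2 = 20 | 4·5 = 20
D: 5·0+1·8+6·0 = 8 | 4·2 = 8
gcd(5,1,6,4) = 1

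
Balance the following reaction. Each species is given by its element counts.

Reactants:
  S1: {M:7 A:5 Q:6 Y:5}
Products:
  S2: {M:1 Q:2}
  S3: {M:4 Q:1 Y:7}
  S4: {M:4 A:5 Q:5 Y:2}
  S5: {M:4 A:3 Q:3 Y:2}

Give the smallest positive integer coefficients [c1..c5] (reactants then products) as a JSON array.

Coefficients: [6, 2, 2, 3, 5]

M: 6·7 = 42 | 2·1+2·4+3·4+5·4 = 42
A: 6·5 = 30 | 2·0+2·0+3·5+5·3 = 30
Q: 6·6 = 36 | 2·2+2·1+3·5+5·3 = 36
Y: 6·5 = 30 | 2·0+2·7+3·2+5·2 = 30
gcd(6,2,2,3,5) = 1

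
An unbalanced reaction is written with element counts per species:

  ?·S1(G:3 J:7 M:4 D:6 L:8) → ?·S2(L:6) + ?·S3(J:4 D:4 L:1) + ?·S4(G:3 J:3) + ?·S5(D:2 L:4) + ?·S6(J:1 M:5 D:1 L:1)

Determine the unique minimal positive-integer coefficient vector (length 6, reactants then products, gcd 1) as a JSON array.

G: 5·3 = 15 | 2·0+4·0+5·3+5·0+4·0 = 15
J: 5·7 = 35 | 2·0+4·4+5·3+5·0+4·1 = 35
M: 5·4 = 20 | 2·0+4·0+5·0+5·0+4·5 = 20
D: 5·6 = 30 | 2·0+4·4+5·0+5·2+4·1 = 30
L: 5·8 = 40 | 2·6+4·1+5·0+5·4+4·1 = 40
gcd(5,2,4,5,5,4) = 1

Coefficients: [5, 2, 4, 5, 5, 4]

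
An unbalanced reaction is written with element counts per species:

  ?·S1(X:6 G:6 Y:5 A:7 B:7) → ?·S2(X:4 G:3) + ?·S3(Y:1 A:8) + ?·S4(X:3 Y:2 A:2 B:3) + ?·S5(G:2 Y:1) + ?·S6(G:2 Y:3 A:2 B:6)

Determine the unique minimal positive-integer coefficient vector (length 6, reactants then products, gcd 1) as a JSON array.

Coefficients: [6, 6, 3, 4, 4, 5]

X: 6·6 = 36 | 6·4+3·0+4·3+4·0+5·0 = 36
G: 6·6 = 36 | 6·3+3·0+4·0+4·2+5·2 = 36
Y: 6·5 = 30 | 6·0+3·1+4·2+4·1+5·3 = 30
A: 6·7 = 42 | 6·0+3·8+4·2+4·0+5·2 = 42
B: 6·7 = 42 | 6·0+3·0+4·3+4·0+5·6 = 42
gcd(6,6,3,4,4,5) = 1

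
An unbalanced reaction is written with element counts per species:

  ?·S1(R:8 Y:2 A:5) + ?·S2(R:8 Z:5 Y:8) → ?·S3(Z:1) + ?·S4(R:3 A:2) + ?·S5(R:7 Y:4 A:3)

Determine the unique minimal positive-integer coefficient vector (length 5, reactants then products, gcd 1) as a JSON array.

Coefficients: [4, 1, 5, 4, 4]

R: 4·8+1·8 = 40 | 5·0+4·3+4·7 = 40
Z: 4·0+1·5 = 5 | 5·1+4·0+4·0 = 5
Y: 4·2+1·8 = 16 | 5·0+4·0+4·4 = 16
A: 4·5+1·0 = 20 | 5·0+4·2+4·3 = 20
gcd(4,1,5,4,4) = 1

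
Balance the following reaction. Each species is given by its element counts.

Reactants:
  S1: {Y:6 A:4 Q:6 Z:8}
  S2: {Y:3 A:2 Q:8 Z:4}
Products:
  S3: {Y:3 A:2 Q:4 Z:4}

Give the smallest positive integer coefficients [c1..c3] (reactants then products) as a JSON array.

Y: 2·6+1·3 = 15 | 5·3 = 15
A: 2·4+1·2 = 10 | 5·2 = 10
Q: 2·6+1·8 = 20 | 5·4 = 20
Z: 2·8+1·4 = 20 | 5·4 = 20
gcd(2,1,5) = 1

Coefficients: [2, 1, 5]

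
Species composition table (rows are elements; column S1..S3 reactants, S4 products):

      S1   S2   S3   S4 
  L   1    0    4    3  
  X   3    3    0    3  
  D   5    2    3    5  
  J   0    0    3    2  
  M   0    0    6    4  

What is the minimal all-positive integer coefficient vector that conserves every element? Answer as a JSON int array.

Coefficients: [1, 2, 2, 3]

L: 1·1+2·0+2·4 = 9 | 3·3 = 9
X: 1·3+2·3+2·0 = 9 | 3·3 = 9
D: 1·5+2·2+2·3 = 15 | 3·5 = 15
J: 1·0+2·0+2·3 = 6 | 3·2 = 6
M: 1·0+2·0+2·6 = 12 | 3·4 = 12
gcd(1,2,2,3) = 1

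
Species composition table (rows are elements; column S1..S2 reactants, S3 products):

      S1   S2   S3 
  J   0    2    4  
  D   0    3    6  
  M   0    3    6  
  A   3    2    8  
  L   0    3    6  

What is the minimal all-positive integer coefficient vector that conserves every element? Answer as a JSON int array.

J: 4·0+6·2 = 12 | 3·4 = 12
D: 4·0+6·3 = 18 | 3·6 = 18
M: 4·0+6·3 = 18 | 3·6 = 18
A: 4·3+6·2 = 24 | 3·8 = 24
L: 4·0+6·3 = 18 | 3·6 = 18
gcd(4,6,3) = 1

Coefficients: [4, 6, 3]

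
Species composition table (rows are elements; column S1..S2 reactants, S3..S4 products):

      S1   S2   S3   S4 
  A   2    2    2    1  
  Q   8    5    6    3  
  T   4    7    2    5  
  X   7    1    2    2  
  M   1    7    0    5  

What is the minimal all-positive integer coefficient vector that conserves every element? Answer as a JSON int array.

Coefficients: [2, 4, 3, 6]

A: 2·2+4·2 = 12 | 3·2+6·1 = 12
Q: 2·8+4·5 = 36 | 3·6+6·3 = 36
T: 2·4+4·7 = 36 | 3·2+6·5 = 36
X: 2·7+4·1 = 18 | 3·2+6·2 = 18
M: 2·1+4·7 = 30 | 3·0+6·5 = 30
gcd(2,4,3,6) = 1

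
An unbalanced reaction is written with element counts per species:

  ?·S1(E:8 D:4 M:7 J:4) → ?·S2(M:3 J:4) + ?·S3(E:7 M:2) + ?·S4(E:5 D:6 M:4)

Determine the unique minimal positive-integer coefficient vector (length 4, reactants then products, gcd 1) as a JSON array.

E: 3·8 = 24 | 3·0+2·7+2·5 = 24
D: 3·4 = 12 | 3·0+2·0+2·6 = 12
M: 3·7 = 21 | 3·3+2·2+2·4 = 21
J: 3·4 = 12 | 3·4+2·0+2·0 = 12
gcd(3,3,2,2) = 1

Coefficients: [3, 3, 2, 2]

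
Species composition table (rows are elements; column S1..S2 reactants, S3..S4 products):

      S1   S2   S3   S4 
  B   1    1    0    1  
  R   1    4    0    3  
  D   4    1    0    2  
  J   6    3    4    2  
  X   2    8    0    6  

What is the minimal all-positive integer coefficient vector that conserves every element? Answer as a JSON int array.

B: 2·1+4·1 = 6 | 3·0+6·1 = 6
R: 2·1+4·4 = 18 | 3·0+6·3 = 18
D: 2·4+4·1 = 12 | 3·0+6·2 = 12
J: 2·6+4·3 = 24 | 3·4+6·2 = 24
X: 2·2+4·8 = 36 | 3·0+6·6 = 36
gcd(2,4,3,6) = 1

Coefficients: [2, 4, 3, 6]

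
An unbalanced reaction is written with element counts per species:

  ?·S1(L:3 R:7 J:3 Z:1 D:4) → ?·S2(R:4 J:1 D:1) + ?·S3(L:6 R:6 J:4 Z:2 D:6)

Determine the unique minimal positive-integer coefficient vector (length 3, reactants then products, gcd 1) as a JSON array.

L: 2·3 = 6 | 2·0+1·6 = 6
R: 2·7 = 14 | 2·4+1·6 = 14
J: 2·3 = 6 | 2·1+1·4 = 6
Z: 2·1 = 2 | 2·0+1·2 = 2
D: 2·4 = 8 | 2·1+1·6 = 8
gcd(2,2,1) = 1

Coefficients: [2, 2, 1]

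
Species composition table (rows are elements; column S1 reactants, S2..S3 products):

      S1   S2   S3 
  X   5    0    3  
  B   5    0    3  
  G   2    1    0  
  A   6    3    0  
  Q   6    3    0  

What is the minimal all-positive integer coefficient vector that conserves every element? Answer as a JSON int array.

Coefficients: [3, 6, 5]

X: 3·5 = 15 | 6·0+5·3 = 15
B: 3·5 = 15 | 6·0+5·3 = 15
G: 3·2 = 6 | 6·1+5·0 = 6
A: 3·6 = 18 | 6·3+5·0 = 18
Q: 3·6 = 18 | 6·3+5·0 = 18
gcd(3,6,5) = 1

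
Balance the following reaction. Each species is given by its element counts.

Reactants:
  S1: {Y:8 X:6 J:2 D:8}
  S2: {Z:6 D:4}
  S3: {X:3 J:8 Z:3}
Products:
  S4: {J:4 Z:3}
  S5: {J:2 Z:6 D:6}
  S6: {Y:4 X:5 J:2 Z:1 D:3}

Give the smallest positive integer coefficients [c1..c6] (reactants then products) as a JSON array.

Y: 3·8+6·0+4·0 = 24 | 4·0+5·0+6·4 = 24
X: 3·6+6·0+4·3 = 30 | 4·0+5·0+6·5 = 30
J: 3·2+6·0+4·8 = 38 | 4·4+5·2+6·2 = 38
Z: 3·0+6·6+4·3 = 48 | 4·3+5·6+6·1 = 48
D: 3·8+6·4+4·0 = 48 | 4·0+5·6+6·3 = 48
gcd(3,6,4,4,5,6) = 1

Coefficients: [3, 6, 4, 4, 5, 6]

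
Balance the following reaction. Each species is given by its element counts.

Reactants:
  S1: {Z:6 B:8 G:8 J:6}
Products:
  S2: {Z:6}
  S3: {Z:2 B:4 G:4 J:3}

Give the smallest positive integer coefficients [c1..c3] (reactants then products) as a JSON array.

Coefficients: [3, 1, 6]

Z: 3·6 = 18 | 1·6+6·2 = 18
B: 3·8 = 24 | 1·0+6·4 = 24
G: 3·8 = 24 | 1·0+6·4 = 24
J: 3·6 = 18 | 1·0+6·3 = 18
gcd(3,1,6) = 1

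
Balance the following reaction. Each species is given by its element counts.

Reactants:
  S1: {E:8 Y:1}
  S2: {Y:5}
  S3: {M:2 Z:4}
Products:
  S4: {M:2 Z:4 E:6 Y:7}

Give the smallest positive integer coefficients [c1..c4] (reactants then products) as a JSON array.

Coefficients: [3, 5, 4, 4]

M: 3·0+5·0+4·2 = 8 | 4·2 = 8
Z: 3·0+5·0+4·4 = 16 | 4·4 = 16
E: 3·8+5·0+4·0 = 24 | 4·6 = 24
Y: 3·1+5·5+4·0 = 28 | 4·7 = 28
gcd(3,5,4,4) = 1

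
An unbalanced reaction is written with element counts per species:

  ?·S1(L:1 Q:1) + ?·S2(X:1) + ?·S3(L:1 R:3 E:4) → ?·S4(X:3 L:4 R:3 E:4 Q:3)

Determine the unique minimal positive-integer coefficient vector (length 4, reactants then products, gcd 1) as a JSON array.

Coefficients: [3, 3, 1, 1]

X: 3·0+3·1+1·0 = 3 | 1·3 = 3
L: 3·1+3·0+1·1 = 4 | 1·4 = 4
R: 3·0+3·0+1·3 = 3 | 1·3 = 3
E: 3·0+3·0+1·4 = 4 | 1·4 = 4
Q: 3·1+3·0+1·0 = 3 | 1·3 = 3
gcd(3,3,1,1) = 1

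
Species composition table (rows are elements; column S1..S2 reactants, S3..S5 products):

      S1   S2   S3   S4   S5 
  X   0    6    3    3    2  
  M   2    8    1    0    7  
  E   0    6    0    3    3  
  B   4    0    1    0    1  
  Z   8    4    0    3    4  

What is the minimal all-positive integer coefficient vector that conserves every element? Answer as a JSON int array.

Coefficients: [2, 5, 2, 4, 6]

X: 2·0+5·6 = 30 | 2·3+4·3+6·2 = 30
M: 2·2+5·8 = 44 | 2·1+4·0+6·7 = 44
E: 2·0+5·6 = 30 | 2·0+4·3+6·3 = 30
B: 2·4+5·0 = 8 | 2·1+4·0+6·1 = 8
Z: 2·8+5·4 = 36 | 2·0+4·3+6·4 = 36
gcd(2,5,2,4,6) = 1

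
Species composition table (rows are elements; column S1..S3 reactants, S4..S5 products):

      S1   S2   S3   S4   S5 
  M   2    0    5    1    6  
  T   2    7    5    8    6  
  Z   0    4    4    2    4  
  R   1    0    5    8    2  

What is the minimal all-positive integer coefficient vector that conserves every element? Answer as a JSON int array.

Coefficients: [6, 2, 4, 2, 5]

M: 6·2+2·0+4·5 = 32 | 2·1+5·6 = 32
T: 6·2+2·7+4·5 = 46 | 2·8+5·6 = 46
Z: 6·0+2·4+4·4 = 24 | 2·2+5·4 = 24
R: 6·1+2·0+4·5 = 26 | 2·8+5·2 = 26
gcd(6,2,4,2,5) = 1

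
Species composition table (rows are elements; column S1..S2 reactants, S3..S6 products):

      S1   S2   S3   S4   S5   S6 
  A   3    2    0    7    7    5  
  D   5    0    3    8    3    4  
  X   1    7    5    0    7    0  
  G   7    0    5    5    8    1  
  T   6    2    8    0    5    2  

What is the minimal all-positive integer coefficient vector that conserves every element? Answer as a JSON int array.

A: 6·3+4·2 = 26 | 4·0+1·7+2·7+1·5 = 26
D: 6·5+4·0 = 30 | 4·3+1·8+2·3+1·4 = 30
X: 6·1+4·7 = 34 | 4·5+1·0+2·7+1·0 = 34
G: 6·7+4·0 = 42 | 4·5+1·5+2·8+1·1 = 42
T: 6·6+4·2 = 44 | 4·8+1·0+2·5+1·2 = 44
gcd(6,4,4,1,2,1) = 1

Coefficients: [6, 4, 4, 1, 2, 1]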